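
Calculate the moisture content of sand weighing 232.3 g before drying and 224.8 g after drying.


Formula: MC = (W_wet - W_dry) / W_wet * 100
Water mass = 232.3 - 224.8 = 7.5 g
MC = 7.5 / 232.3 * 100 = 3.2286%

Final answer: 3.2286%


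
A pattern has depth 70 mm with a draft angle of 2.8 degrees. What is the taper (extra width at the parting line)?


Formula: taper = depth * tan(draft_angle)
tan(2.8 deg) = 0.0489082
taper = 70 mm * 0.0489082 = 3.4236 mm


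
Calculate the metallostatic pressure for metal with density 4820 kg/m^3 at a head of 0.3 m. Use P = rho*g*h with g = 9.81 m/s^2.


Formula: P = rho * g * h
rho * g = 4820 * 9.81 = 47284.2 N/m^3
P = 47284.2 * 0.3 = 14185.2600 Pa

Answer: 14185.2600 Pa


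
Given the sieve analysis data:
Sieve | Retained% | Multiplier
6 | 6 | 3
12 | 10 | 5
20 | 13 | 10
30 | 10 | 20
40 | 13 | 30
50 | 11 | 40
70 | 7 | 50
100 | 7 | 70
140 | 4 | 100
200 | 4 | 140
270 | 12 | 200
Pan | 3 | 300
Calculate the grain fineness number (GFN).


Formula: GFN = sum(pct * multiplier) / sum(pct)
sum(pct * multiplier) = 6328
sum(pct) = 100
GFN = 6328 / 100 = 63.28

Final answer: 63.28


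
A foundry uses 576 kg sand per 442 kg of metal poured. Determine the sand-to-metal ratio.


Formula: Sand-to-Metal Ratio = W_sand / W_metal
Ratio = 576 kg / 442 kg = 1.3032


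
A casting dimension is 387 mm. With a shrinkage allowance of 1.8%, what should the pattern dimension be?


Formula: L_pattern = L_casting * (1 + shrinkage_rate/100)
Shrinkage factor = 1 + 1.8/100 = 1.018
L_pattern = 387 mm * 1.018 = 393.9660 mm


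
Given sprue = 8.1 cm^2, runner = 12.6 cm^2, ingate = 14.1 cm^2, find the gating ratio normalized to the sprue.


Sprue:Runner:Ingate = 1 : 12.6/8.1 : 14.1/8.1 = 1:1.56:1.74

Answer: 1:1.56:1.74


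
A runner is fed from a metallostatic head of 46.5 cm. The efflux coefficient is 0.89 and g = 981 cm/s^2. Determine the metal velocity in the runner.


Formula: v = Cd * sqrt(2 * g * h)  (Torricelli with discharge coefficient)
2*g*h = 2 * 981 * 46.5 = 91233.0 cm^2/s^2
sqrt(91233.0) = 302.04801 cm/s
v = 0.89 * 302.04801 = 268.8227 cm/s

268.8227 cm/s


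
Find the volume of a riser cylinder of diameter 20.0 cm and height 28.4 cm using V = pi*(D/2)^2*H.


Formula: V = pi * (D/2)^2 * H  (cylinder volume)
Radius = D/2 = 20.0/2 = 10.0 cm
V = pi * 10.0^2 * 28.4 = 8922.1231 cm^3

Answer: 8922.1231 cm^3


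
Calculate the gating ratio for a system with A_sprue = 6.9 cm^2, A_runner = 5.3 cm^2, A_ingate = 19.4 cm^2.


Sprue:Runner:Ingate = 1 : 5.3/6.9 : 19.4/6.9 = 1:0.77:2.81

Final answer: 1:0.77:2.81


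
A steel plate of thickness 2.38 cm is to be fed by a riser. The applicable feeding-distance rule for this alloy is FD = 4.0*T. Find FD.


Formula: FD = 4.0 * T  (riser feeding-distance rule)
FD = 4.0 * 2.38 cm = 9.5200 cm

9.5200 cm


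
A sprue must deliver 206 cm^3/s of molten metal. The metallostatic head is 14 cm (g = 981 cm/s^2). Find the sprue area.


Formula: v = sqrt(2*g*h), A = Q/v
Velocity: v = sqrt(2 * 981 * 14) = sqrt(27468) = 165.7347 cm/s
Sprue area: A = Q / v = 206 / 165.7347 = 1.2430 cm^2

Answer: 1.2430 cm^2


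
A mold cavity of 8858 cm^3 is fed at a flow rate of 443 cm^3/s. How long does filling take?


Formula: t_fill = V_mold / Q_flow
t = 8858 cm^3 / 443 cm^3/s = 19.9955 s

Answer: 19.9955 s


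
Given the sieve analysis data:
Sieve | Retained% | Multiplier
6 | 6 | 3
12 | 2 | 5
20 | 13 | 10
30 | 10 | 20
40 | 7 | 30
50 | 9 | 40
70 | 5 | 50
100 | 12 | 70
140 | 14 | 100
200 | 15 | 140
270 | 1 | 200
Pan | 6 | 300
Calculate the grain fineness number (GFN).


Formula: GFN = sum(pct * multiplier) / sum(pct)
sum(pct * multiplier) = 7518
sum(pct) = 100
GFN = 7518 / 100 = 75.18

75.18


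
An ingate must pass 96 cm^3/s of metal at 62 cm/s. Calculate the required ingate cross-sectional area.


Formula: A_ingate = Q / v  (continuity equation)
A = 96 cm^3/s / 62 cm/s = 1.5484 cm^2


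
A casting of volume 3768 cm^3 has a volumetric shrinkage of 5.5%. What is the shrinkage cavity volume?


Formula: V_shrink = V_casting * shrinkage_pct / 100
V_shrink = 3768 cm^3 * 5.5 / 100 = 207.2400 cm^3


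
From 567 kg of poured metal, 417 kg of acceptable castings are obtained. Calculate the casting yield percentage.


Formula: Casting Yield = (W_good / W_total) * 100
Yield = (417 kg / 567 kg) * 100 = 73.5450%

73.5450%


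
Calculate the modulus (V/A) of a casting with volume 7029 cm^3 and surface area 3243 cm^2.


Formula: Casting Modulus M = V / A
M = 7029 cm^3 / 3243 cm^2 = 2.1674 cm


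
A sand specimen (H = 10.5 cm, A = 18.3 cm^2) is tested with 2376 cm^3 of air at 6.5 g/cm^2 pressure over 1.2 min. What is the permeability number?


Formula: Permeability Number P = (V * H) / (p * A * t)
Numerator: V * H = 2376 * 10.5 = 24948.0
Denominator: p * A * t = 6.5 * 18.3 * 1.2 = 142.74
P = 24948.0 / 142.74 = 174.7793

174.7793


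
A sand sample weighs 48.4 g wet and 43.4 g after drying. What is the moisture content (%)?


Formula: MC = (W_wet - W_dry) / W_wet * 100
Water mass = 48.4 - 43.4 = 5.0 g
MC = 5.0 / 48.4 * 100 = 10.3306%

Answer: 10.3306%


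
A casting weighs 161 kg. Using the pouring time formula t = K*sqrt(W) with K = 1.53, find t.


Formula: t = K * sqrt(W)
sqrt(W) = sqrt(161) = 12.68858
t = 1.53 * 12.68858 = 19.4135 s


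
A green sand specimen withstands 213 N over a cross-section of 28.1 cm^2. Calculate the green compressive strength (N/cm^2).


Formula: Compressive Strength = Force / Area
Strength = 213 N / 28.1 cm^2 = 7.5801 N/cm^2

Final answer: 7.5801 N/cm^2


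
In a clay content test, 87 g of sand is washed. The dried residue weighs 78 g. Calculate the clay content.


Formula: Clay% = (W_total - W_washed) / W_total * 100
Clay mass = 87 - 78 = 9 g
Clay% = 9 / 87 * 100 = 10.3448%

Answer: 10.3448%


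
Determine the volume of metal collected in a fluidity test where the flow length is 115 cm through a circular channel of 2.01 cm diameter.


Formula: V = pi * (d/2)^2 * L  (cylinder volume)
Radius = 2.01/2 = 1.005 cm
V = pi * 1.005^2 * 115 = 364.9050 cm^3

Final answer: 364.9050 cm^3


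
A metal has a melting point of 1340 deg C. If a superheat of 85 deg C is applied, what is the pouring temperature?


Formula: T_pour = T_melt + Superheat
T_pour = 1340 + 85 = 1425 deg C

Answer: 1425 deg C


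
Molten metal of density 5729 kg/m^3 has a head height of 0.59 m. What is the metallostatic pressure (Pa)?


Formula: P = rho * g * h
rho * g = 5729 * 9.81 = 56201.49 N/m^3
P = 56201.49 * 0.59 = 33158.8791 Pa

Final answer: 33158.8791 Pa


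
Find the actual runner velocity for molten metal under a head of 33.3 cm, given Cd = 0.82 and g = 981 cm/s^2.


Formula: v = Cd * sqrt(2 * g * h)  (Torricelli with discharge coefficient)
2*g*h = 2 * 981 * 33.3 = 65334.6 cm^2/s^2
sqrt(65334.6) = 255.60634 cm/s
v = 0.82 * 255.60634 = 209.5972 cm/s

Answer: 209.5972 cm/s


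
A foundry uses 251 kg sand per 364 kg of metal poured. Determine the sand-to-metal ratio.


Formula: Sand-to-Metal Ratio = W_sand / W_metal
Ratio = 251 kg / 364 kg = 0.6896

Final answer: 0.6896


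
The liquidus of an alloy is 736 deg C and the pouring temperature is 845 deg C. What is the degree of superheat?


Formula: Superheat = T_pour - T_melt
Superheat = 845 - 736 = 109 deg C

Answer: 109 deg C


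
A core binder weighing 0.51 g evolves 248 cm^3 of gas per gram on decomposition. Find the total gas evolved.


Formula: V_gas = W_binder * gas_evolution_rate
V = 0.51 g * 248 cm^3/g = 126.4800 cm^3

126.4800 cm^3


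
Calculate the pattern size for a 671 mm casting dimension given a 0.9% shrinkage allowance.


Formula: L_pattern = L_casting * (1 + shrinkage_rate/100)
Shrinkage factor = 1 + 0.9/100 = 1.009
L_pattern = 671 mm * 1.009 = 677.0390 mm

Answer: 677.0390 mm


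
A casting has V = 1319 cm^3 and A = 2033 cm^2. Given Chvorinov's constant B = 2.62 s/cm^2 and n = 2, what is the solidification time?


Formula: t_s = B * (V/A)^n  (Chvorinov's rule, n=2)
Modulus M = V/A = 1319/2033 = 0.648795 cm
M^2 = 0.648795^2 = 0.420935 cm^2
t_s = 2.62 * 0.420935 = 1.1028 s

Answer: 1.1028 s


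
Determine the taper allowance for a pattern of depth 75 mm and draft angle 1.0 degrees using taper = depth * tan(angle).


Formula: taper = depth * tan(draft_angle)
tan(1.0 deg) = 0.0174551
taper = 75 mm * 0.0174551 = 1.3091 mm

1.3091 mm


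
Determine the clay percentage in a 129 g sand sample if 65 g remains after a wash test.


Formula: Clay% = (W_total - W_washed) / W_total * 100
Clay mass = 129 - 65 = 64 g
Clay% = 64 / 129 * 100 = 49.6124%

49.6124%


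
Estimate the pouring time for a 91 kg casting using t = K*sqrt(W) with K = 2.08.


Formula: t = K * sqrt(W)
sqrt(W) = sqrt(91) = 9.53939
t = 2.08 * 9.53939 = 19.8419 s


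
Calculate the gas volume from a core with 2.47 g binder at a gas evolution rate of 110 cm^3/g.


Formula: V_gas = W_binder * gas_evolution_rate
V = 2.47 g * 110 cm^3/g = 271.7000 cm^3

Answer: 271.7000 cm^3


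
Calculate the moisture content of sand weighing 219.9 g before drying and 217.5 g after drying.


Formula: MC = (W_wet - W_dry) / W_wet * 100
Water mass = 219.9 - 217.5 = 2.4 g
MC = 2.4 / 219.9 * 100 = 1.0914%

1.0914%


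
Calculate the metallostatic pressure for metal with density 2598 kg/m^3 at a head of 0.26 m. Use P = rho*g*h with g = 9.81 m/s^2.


Formula: P = rho * g * h
rho * g = 2598 * 9.81 = 25486.38 N/m^3
P = 25486.38 * 0.26 = 6626.4588 Pa

6626.4588 Pa


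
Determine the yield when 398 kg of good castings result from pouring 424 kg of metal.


Formula: Casting Yield = (W_good / W_total) * 100
Yield = (398 kg / 424 kg) * 100 = 93.8679%

93.8679%


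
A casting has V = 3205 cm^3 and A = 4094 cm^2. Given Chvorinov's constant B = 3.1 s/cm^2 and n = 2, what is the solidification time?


Formula: t_s = B * (V/A)^n  (Chvorinov's rule, n=2)
Modulus M = V/A = 3205/4094 = 0.782853 cm
M^2 = 0.782853^2 = 0.612859 cm^2
t_s = 3.1 * 0.612859 = 1.8999 s

1.8999 s


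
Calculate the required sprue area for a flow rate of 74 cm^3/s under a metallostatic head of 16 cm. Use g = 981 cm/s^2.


Formula: v = sqrt(2*g*h), A = Q/v
Velocity: v = sqrt(2 * 981 * 16) = sqrt(31392) = 177.1779 cm/s
Sprue area: A = Q / v = 74 / 177.1779 = 0.4177 cm^2

Final answer: 0.4177 cm^2


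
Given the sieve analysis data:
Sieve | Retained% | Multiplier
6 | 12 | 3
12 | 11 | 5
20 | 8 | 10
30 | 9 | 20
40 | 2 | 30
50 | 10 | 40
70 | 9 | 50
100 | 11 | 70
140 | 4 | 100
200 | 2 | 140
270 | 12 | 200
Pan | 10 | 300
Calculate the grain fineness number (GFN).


Formula: GFN = sum(pct * multiplier) / sum(pct)
sum(pct * multiplier) = 8111
sum(pct) = 100
GFN = 8111 / 100 = 81.11

81.11


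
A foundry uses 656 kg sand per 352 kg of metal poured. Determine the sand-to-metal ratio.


Formula: Sand-to-Metal Ratio = W_sand / W_metal
Ratio = 656 kg / 352 kg = 1.8636

1.8636


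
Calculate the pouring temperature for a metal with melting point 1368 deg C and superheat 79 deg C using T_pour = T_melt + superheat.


Formula: T_pour = T_melt + Superheat
T_pour = 1368 + 79 = 1447 deg C

Answer: 1447 deg C


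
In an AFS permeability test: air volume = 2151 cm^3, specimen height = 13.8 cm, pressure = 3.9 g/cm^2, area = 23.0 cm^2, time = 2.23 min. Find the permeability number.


Formula: Permeability Number P = (V * H) / (p * A * t)
Numerator: V * H = 2151 * 13.8 = 29683.8
Denominator: p * A * t = 3.9 * 23.0 * 2.23 = 200.031
P = 29683.8 / 200.031 = 148.3960

Answer: 148.3960


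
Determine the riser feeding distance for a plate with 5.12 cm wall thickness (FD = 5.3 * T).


Formula: FD = 5.3 * T  (riser feeding-distance rule)
FD = 5.3 * 5.12 cm = 27.1360 cm

Final answer: 27.1360 cm


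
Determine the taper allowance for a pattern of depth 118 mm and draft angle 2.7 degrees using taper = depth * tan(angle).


Formula: taper = depth * tan(draft_angle)
tan(2.7 deg) = 0.0471588
taper = 118 mm * 0.0471588 = 5.5647 mm

5.5647 mm


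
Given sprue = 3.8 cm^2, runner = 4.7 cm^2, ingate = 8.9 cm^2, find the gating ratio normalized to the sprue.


Sprue:Runner:Ingate = 1 : 4.7/3.8 : 8.9/3.8 = 1:1.24:2.34


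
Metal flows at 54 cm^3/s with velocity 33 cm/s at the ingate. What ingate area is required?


Formula: A_ingate = Q / v  (continuity equation)
A = 54 cm^3/s / 33 cm/s = 1.6364 cm^2

Answer: 1.6364 cm^2


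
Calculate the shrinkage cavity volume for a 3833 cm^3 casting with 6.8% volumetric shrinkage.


Formula: V_shrink = V_casting * shrinkage_pct / 100
V_shrink = 3833 cm^3 * 6.8 / 100 = 260.6440 cm^3

260.6440 cm^3


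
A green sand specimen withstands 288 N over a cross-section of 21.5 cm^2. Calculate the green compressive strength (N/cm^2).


Formula: Compressive Strength = Force / Area
Strength = 288 N / 21.5 cm^2 = 13.3953 N/cm^2

Answer: 13.3953 N/cm^2


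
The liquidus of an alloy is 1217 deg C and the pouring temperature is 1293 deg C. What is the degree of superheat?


Formula: Superheat = T_pour - T_melt
Superheat = 1293 - 1217 = 76 deg C


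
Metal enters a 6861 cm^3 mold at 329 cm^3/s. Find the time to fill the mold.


Formula: t_fill = V_mold / Q_flow
t = 6861 cm^3 / 329 cm^3/s = 20.8541 s

Answer: 20.8541 s


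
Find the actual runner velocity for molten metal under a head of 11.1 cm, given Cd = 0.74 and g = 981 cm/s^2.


Formula: v = Cd * sqrt(2 * g * h)  (Torricelli with discharge coefficient)
2*g*h = 2 * 981 * 11.1 = 21778.2 cm^2/s^2
sqrt(21778.2) = 147.57439 cm/s
v = 0.74 * 147.57439 = 109.2050 cm/s

109.2050 cm/s


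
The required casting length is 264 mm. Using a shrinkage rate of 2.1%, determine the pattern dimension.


Formula: L_pattern = L_casting * (1 + shrinkage_rate/100)
Shrinkage factor = 1 + 2.1/100 = 1.021
L_pattern = 264 mm * 1.021 = 269.5440 mm

Answer: 269.5440 mm


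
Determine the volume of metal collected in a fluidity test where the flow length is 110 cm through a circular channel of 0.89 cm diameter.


Formula: V = pi * (d/2)^2 * L  (cylinder volume)
Radius = 0.89/2 = 0.445 cm
V = pi * 0.445^2 * 110 = 68.4325 cm^3


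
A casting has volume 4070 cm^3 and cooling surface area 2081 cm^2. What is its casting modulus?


Formula: Casting Modulus M = V / A
M = 4070 cm^3 / 2081 cm^2 = 1.9558 cm

Final answer: 1.9558 cm


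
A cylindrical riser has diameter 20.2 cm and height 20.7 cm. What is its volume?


Formula: V = pi * (D/2)^2 * H  (cylinder volume)
Radius = D/2 = 20.2/2 = 10.1 cm
V = pi * 10.1^2 * 20.7 = 6633.8090 cm^3

6633.8090 cm^3


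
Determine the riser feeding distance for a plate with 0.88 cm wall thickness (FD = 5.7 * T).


Formula: FD = 5.7 * T  (riser feeding-distance rule)
FD = 5.7 * 0.88 cm = 5.0160 cm

Answer: 5.0160 cm


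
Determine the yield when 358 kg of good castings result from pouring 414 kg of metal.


Formula: Casting Yield = (W_good / W_total) * 100
Yield = (358 kg / 414 kg) * 100 = 86.4734%

Answer: 86.4734%


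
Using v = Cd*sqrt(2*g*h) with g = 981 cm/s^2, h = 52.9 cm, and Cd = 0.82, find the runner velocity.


Formula: v = Cd * sqrt(2 * g * h)  (Torricelli with discharge coefficient)
2*g*h = 2 * 981 * 52.9 = 103789.8 cm^2/s^2
sqrt(103789.8) = 322.16424 cm/s
v = 0.82 * 322.16424 = 264.1747 cm/s


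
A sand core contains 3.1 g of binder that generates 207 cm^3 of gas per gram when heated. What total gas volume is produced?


Formula: V_gas = W_binder * gas_evolution_rate
V = 3.1 g * 207 cm^3/g = 641.7000 cm^3

Answer: 641.7000 cm^3


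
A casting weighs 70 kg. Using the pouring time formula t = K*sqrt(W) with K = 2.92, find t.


Formula: t = K * sqrt(W)
sqrt(W) = sqrt(70) = 8.36660
t = 2.92 * 8.36660 = 24.4305 s

24.4305 s


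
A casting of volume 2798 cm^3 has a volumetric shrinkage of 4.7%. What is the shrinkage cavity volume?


Formula: V_shrink = V_casting * shrinkage_pct / 100
V_shrink = 2798 cm^3 * 4.7 / 100 = 131.5060 cm^3

Final answer: 131.5060 cm^3


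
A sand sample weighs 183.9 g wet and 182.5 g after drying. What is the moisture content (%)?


Formula: MC = (W_wet - W_dry) / W_wet * 100
Water mass = 183.9 - 182.5 = 1.4 g
MC = 1.4 / 183.9 * 100 = 0.7613%

Answer: 0.7613%


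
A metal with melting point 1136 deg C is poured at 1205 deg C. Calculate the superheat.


Formula: Superheat = T_pour - T_melt
Superheat = 1205 - 1136 = 69 deg C


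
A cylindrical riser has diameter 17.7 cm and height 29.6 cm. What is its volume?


Formula: V = pi * (D/2)^2 * H  (cylinder volume)
Radius = D/2 = 17.7/2 = 8.85 cm
V = pi * 8.85^2 * 29.6 = 7283.2988 cm^3

Final answer: 7283.2988 cm^3


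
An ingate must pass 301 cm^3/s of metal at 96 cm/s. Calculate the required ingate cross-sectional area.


Formula: A_ingate = Q / v  (continuity equation)
A = 301 cm^3/s / 96 cm/s = 3.1354 cm^2


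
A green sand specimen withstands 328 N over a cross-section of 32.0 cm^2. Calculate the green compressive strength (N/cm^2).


Formula: Compressive Strength = Force / Area
Strength = 328 N / 32.0 cm^2 = 10.2500 N/cm^2

Answer: 10.2500 N/cm^2


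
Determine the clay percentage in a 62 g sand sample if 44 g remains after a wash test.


Formula: Clay% = (W_total - W_washed) / W_total * 100
Clay mass = 62 - 44 = 18 g
Clay% = 18 / 62 * 100 = 29.0323%

29.0323%


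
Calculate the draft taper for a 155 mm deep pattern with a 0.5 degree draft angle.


Formula: taper = depth * tan(draft_angle)
tan(0.5 deg) = 0.0087269
taper = 155 mm * 0.0087269 = 1.3527 mm

Answer: 1.3527 mm


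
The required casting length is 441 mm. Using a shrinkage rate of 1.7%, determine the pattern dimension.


Formula: L_pattern = L_casting * (1 + shrinkage_rate/100)
Shrinkage factor = 1 + 1.7/100 = 1.017
L_pattern = 441 mm * 1.017 = 448.4970 mm

Final answer: 448.4970 mm


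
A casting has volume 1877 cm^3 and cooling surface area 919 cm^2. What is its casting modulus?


Formula: Casting Modulus M = V / A
M = 1877 cm^3 / 919 cm^2 = 2.0424 cm


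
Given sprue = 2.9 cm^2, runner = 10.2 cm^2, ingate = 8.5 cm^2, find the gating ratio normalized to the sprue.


Sprue:Runner:Ingate = 1 : 10.2/2.9 : 8.5/2.9 = 1:3.52:2.93

Final answer: 1:3.52:2.93


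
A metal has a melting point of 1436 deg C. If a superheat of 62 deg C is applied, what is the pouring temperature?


Formula: T_pour = T_melt + Superheat
T_pour = 1436 + 62 = 1498 deg C

Answer: 1498 deg C


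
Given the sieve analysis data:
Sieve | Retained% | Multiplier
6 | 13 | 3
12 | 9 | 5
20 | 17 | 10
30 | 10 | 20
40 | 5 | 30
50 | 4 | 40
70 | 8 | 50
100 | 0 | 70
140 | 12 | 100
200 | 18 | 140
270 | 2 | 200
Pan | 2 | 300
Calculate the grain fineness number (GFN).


Formula: GFN = sum(pct * multiplier) / sum(pct)
sum(pct * multiplier) = 5884
sum(pct) = 100
GFN = 5884 / 100 = 58.84

58.84


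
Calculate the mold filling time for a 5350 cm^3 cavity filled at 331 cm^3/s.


Formula: t_fill = V_mold / Q_flow
t = 5350 cm^3 / 331 cm^3/s = 16.1631 s

Answer: 16.1631 s


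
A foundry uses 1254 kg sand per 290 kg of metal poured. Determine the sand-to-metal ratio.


Formula: Sand-to-Metal Ratio = W_sand / W_metal
Ratio = 1254 kg / 290 kg = 4.3241

Answer: 4.3241


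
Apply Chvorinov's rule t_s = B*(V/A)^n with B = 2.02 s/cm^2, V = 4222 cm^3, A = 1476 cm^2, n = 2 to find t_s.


Formula: t_s = B * (V/A)^n  (Chvorinov's rule, n=2)
Modulus M = V/A = 4222/1476 = 2.860434 cm
M^2 = 2.860434^2 = 8.182083 cm^2
t_s = 2.02 * 8.182083 = 16.5278 s

Final answer: 16.5278 s


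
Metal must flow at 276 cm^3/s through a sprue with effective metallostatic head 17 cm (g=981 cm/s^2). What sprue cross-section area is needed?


Formula: v = sqrt(2*g*h), A = Q/v
Velocity: v = sqrt(2 * 981 * 17) = sqrt(33354) = 182.6308 cm/s
Sprue area: A = Q / v = 276 / 182.6308 = 1.5112 cm^2


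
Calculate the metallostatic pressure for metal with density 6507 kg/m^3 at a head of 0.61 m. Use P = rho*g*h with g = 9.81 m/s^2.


Formula: P = rho * g * h
rho * g = 6507 * 9.81 = 63833.67 N/m^3
P = 63833.67 * 0.61 = 38938.5387 Pa

38938.5387 Pa


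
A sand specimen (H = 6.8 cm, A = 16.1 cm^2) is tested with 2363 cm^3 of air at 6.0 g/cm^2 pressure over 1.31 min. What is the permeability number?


Formula: Permeability Number P = (V * H) / (p * A * t)
Numerator: V * H = 2363 * 6.8 = 16068.4
Denominator: p * A * t = 6.0 * 16.1 * 1.31 = 126.546
P = 16068.4 / 126.546 = 126.9768

Final answer: 126.9768


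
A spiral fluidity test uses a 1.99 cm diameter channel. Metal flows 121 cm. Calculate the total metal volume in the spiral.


Formula: V = pi * (d/2)^2 * L  (cylinder volume)
Radius = 1.99/2 = 0.995 cm
V = pi * 0.995^2 * 121 = 376.3409 cm^3

376.3409 cm^3


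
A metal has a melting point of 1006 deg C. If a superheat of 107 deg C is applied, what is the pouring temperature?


Formula: T_pour = T_melt + Superheat
T_pour = 1006 + 107 = 1113 deg C


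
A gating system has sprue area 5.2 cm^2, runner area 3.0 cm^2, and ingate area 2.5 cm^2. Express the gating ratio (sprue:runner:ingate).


Sprue:Runner:Ingate = 1 : 3.0/5.2 : 2.5/5.2 = 1:0.58:0.48


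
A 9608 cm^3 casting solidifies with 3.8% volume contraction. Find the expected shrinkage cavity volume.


Formula: V_shrink = V_casting * shrinkage_pct / 100
V_shrink = 9608 cm^3 * 3.8 / 100 = 365.1040 cm^3

365.1040 cm^3


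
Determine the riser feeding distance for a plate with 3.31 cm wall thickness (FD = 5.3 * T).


Formula: FD = 5.3 * T  (riser feeding-distance rule)
FD = 5.3 * 3.31 cm = 17.5430 cm

Answer: 17.5430 cm


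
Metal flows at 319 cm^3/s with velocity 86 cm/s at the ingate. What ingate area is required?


Formula: A_ingate = Q / v  (continuity equation)
A = 319 cm^3/s / 86 cm/s = 3.7093 cm^2


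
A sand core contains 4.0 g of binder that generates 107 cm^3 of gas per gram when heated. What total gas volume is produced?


Formula: V_gas = W_binder * gas_evolution_rate
V = 4.0 g * 107 cm^3/g = 428.0000 cm^3


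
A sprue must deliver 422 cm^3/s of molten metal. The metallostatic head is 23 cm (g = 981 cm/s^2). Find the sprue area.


Formula: v = sqrt(2*g*h), A = Q/v
Velocity: v = sqrt(2 * 981 * 23) = sqrt(45126) = 212.4288 cm/s
Sprue area: A = Q / v = 422 / 212.4288 = 1.9865 cm^2


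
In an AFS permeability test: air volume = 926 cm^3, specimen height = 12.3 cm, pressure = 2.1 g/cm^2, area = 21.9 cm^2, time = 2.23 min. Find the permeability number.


Formula: Permeability Number P = (V * H) / (p * A * t)
Numerator: V * H = 926 * 12.3 = 11389.8
Denominator: p * A * t = 2.1 * 21.9 * 2.23 = 102.5577
P = 11389.8 / 102.5577 = 111.0575

111.0575


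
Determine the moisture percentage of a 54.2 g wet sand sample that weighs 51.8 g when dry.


Formula: MC = (W_wet - W_dry) / W_wet * 100
Water mass = 54.2 - 51.8 = 2.4 g
MC = 2.4 / 54.2 * 100 = 4.4280%


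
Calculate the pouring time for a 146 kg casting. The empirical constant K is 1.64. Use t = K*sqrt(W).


Formula: t = K * sqrt(W)
sqrt(W) = sqrt(146) = 12.08305
t = 1.64 * 12.08305 = 19.8162 s

Final answer: 19.8162 s


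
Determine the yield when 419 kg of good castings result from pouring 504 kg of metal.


Formula: Casting Yield = (W_good / W_total) * 100
Yield = (419 kg / 504 kg) * 100 = 83.1349%

Answer: 83.1349%


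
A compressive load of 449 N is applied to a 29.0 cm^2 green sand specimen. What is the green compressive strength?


Formula: Compressive Strength = Force / Area
Strength = 449 N / 29.0 cm^2 = 15.4828 N/cm^2

Final answer: 15.4828 N/cm^2


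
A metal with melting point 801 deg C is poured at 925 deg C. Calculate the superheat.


Formula: Superheat = T_pour - T_melt
Superheat = 925 - 801 = 124 deg C

Answer: 124 deg C


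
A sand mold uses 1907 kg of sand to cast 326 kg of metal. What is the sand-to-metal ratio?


Formula: Sand-to-Metal Ratio = W_sand / W_metal
Ratio = 1907 kg / 326 kg = 5.8497

5.8497


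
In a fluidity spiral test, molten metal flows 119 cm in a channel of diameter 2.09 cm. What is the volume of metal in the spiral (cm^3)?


Formula: V = pi * (d/2)^2 * L  (cylinder volume)
Radius = 2.09/2 = 1.045 cm
V = pi * 1.045^2 * 119 = 408.2530 cm^3

Answer: 408.2530 cm^3


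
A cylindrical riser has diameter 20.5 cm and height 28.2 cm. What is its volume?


Formula: V = pi * (D/2)^2 * H  (cylinder volume)
Radius = D/2 = 20.5/2 = 10.25 cm
V = pi * 10.25^2 * 28.2 = 9307.7929 cm^3

Answer: 9307.7929 cm^3


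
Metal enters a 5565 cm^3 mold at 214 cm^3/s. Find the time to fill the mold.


Formula: t_fill = V_mold / Q_flow
t = 5565 cm^3 / 214 cm^3/s = 26.0047 s

26.0047 s


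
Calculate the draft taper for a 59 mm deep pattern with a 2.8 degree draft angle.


Formula: taper = depth * tan(draft_angle)
tan(2.8 deg) = 0.0489082
taper = 59 mm * 0.0489082 = 2.8856 mm


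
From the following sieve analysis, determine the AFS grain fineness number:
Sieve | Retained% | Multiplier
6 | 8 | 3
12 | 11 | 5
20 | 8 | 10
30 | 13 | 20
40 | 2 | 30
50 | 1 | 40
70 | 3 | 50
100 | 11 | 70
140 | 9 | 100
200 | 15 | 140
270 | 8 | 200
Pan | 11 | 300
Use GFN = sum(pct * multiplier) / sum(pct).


Formula: GFN = sum(pct * multiplier) / sum(pct)
sum(pct * multiplier) = 9339
sum(pct) = 100
GFN = 9339 / 100 = 93.39


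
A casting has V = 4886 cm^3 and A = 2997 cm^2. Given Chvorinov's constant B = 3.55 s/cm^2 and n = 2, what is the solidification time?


Formula: t_s = B * (V/A)^n  (Chvorinov's rule, n=2)
Modulus M = V/A = 4886/2997 = 1.630297 cm
M^2 = 1.630297^2 = 2.657868 cm^2
t_s = 3.55 * 2.657868 = 9.4354 s


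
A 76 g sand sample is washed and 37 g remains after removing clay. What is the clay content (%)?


Formula: Clay% = (W_total - W_washed) / W_total * 100
Clay mass = 76 - 37 = 39 g
Clay% = 39 / 76 * 100 = 51.3158%

Final answer: 51.3158%


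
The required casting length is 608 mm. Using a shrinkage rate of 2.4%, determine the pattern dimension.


Formula: L_pattern = L_casting * (1 + shrinkage_rate/100)
Shrinkage factor = 1 + 2.4/100 = 1.024
L_pattern = 608 mm * 1.024 = 622.5920 mm

Answer: 622.5920 mm


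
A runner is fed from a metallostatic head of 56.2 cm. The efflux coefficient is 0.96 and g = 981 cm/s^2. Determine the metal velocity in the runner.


Formula: v = Cd * sqrt(2 * g * h)  (Torricelli with discharge coefficient)
2*g*h = 2 * 981 * 56.2 = 110264.4 cm^2/s^2
sqrt(110264.4) = 332.06084 cm/s
v = 0.96 * 332.06084 = 318.7784 cm/s

Answer: 318.7784 cm/s


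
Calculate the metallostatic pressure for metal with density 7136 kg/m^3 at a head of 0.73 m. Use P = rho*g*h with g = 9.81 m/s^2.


Formula: P = rho * g * h
rho * g = 7136 * 9.81 = 70004.16 N/m^3
P = 70004.16 * 0.73 = 51103.0368 Pa


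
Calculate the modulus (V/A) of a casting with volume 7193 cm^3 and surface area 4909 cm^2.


Formula: Casting Modulus M = V / A
M = 7193 cm^3 / 4909 cm^2 = 1.4653 cm

Final answer: 1.4653 cm


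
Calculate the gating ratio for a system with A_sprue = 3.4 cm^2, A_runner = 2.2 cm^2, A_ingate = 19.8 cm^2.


Sprue:Runner:Ingate = 1 : 2.2/3.4 : 19.8/3.4 = 1:0.65:5.82


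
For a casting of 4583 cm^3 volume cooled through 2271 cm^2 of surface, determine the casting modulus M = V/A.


Formula: Casting Modulus M = V / A
M = 4583 cm^3 / 2271 cm^2 = 2.0181 cm

2.0181 cm


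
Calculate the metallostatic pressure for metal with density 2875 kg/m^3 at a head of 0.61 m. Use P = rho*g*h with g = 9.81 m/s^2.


Formula: P = rho * g * h
rho * g = 2875 * 9.81 = 28203.75 N/m^3
P = 28203.75 * 0.61 = 17204.2875 Pa


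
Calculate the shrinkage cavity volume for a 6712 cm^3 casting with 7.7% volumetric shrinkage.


Formula: V_shrink = V_casting * shrinkage_pct / 100
V_shrink = 6712 cm^3 * 7.7 / 100 = 516.8240 cm^3

Final answer: 516.8240 cm^3


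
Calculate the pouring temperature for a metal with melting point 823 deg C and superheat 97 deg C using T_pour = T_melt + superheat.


Formula: T_pour = T_melt + Superheat
T_pour = 823 + 97 = 920 deg C

Answer: 920 deg C


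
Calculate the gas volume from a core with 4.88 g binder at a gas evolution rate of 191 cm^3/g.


Formula: V_gas = W_binder * gas_evolution_rate
V = 4.88 g * 191 cm^3/g = 932.0800 cm^3

932.0800 cm^3


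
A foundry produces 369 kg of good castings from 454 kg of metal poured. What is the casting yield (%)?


Formula: Casting Yield = (W_good / W_total) * 100
Yield = (369 kg / 454 kg) * 100 = 81.2775%


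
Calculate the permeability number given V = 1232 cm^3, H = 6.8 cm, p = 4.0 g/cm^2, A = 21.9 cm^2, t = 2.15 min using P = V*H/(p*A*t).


Formula: Permeability Number P = (V * H) / (p * A * t)
Numerator: V * H = 1232 * 6.8 = 8377.6
Denominator: p * A * t = 4.0 * 21.9 * 2.15 = 188.34
P = 8377.6 / 188.34 = 44.4813


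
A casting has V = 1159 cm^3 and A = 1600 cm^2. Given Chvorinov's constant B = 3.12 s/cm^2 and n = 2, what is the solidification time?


Formula: t_s = B * (V/A)^n  (Chvorinov's rule, n=2)
Modulus M = V/A = 1159/1600 = 0.724375 cm
M^2 = 0.724375^2 = 0.524719 cm^2
t_s = 3.12 * 0.524719 = 1.6371 s

1.6371 s


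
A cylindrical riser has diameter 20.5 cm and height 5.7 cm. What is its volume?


Formula: V = pi * (D/2)^2 * H  (cylinder volume)
Radius = D/2 = 20.5/2 = 10.25 cm
V = pi * 10.25^2 * 5.7 = 1881.3624 cm^3

Final answer: 1881.3624 cm^3


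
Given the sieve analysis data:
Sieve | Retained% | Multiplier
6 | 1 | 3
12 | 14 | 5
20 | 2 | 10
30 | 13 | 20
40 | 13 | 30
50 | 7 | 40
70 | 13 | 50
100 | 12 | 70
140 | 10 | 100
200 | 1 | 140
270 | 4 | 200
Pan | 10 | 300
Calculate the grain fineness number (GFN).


Formula: GFN = sum(pct * multiplier) / sum(pct)
sum(pct * multiplier) = 7453
sum(pct) = 100
GFN = 7453 / 100 = 74.53

74.53


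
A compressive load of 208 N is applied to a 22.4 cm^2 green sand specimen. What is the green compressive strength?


Formula: Compressive Strength = Force / Area
Strength = 208 N / 22.4 cm^2 = 9.2857 N/cm^2

Answer: 9.2857 N/cm^2


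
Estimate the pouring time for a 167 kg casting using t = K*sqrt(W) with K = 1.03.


Formula: t = K * sqrt(W)
sqrt(W) = sqrt(167) = 12.92285
t = 1.03 * 12.92285 = 13.3105 s

Answer: 13.3105 s


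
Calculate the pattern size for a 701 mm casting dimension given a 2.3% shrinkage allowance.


Formula: L_pattern = L_casting * (1 + shrinkage_rate/100)
Shrinkage factor = 1 + 2.3/100 = 1.023
L_pattern = 701 mm * 1.023 = 717.1230 mm

Answer: 717.1230 mm


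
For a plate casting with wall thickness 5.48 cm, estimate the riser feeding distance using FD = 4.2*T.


Formula: FD = 4.2 * T  (riser feeding-distance rule)
FD = 4.2 * 5.48 cm = 23.0160 cm


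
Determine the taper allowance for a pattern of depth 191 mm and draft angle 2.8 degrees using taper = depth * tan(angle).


Formula: taper = depth * tan(draft_angle)
tan(2.8 deg) = 0.0489082
taper = 191 mm * 0.0489082 = 9.3415 mm

9.3415 mm


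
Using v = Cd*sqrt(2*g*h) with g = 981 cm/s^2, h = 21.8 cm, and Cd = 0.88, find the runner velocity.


Formula: v = Cd * sqrt(2 * g * h)  (Torricelli with discharge coefficient)
2*g*h = 2 * 981 * 21.8 = 42771.6 cm^2/s^2
sqrt(42771.6) = 206.81296 cm/s
v = 0.88 * 206.81296 = 181.9954 cm/s

Answer: 181.9954 cm/s


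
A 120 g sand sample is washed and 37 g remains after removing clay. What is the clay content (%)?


Formula: Clay% = (W_total - W_washed) / W_total * 100
Clay mass = 120 - 37 = 83 g
Clay% = 83 / 120 * 100 = 69.1667%

Final answer: 69.1667%


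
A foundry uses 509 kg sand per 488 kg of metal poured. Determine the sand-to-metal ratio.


Formula: Sand-to-Metal Ratio = W_sand / W_metal
Ratio = 509 kg / 488 kg = 1.0430

1.0430


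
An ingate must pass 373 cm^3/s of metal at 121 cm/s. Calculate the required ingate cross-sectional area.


Formula: A_ingate = Q / v  (continuity equation)
A = 373 cm^3/s / 121 cm/s = 3.0826 cm^2

Final answer: 3.0826 cm^2


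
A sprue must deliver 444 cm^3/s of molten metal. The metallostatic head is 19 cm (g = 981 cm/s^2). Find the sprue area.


Formula: v = sqrt(2*g*h), A = Q/v
Velocity: v = sqrt(2 * 981 * 19) = sqrt(37278) = 193.0751 cm/s
Sprue area: A = Q / v = 444 / 193.0751 = 2.2996 cm^2

Final answer: 2.2996 cm^2


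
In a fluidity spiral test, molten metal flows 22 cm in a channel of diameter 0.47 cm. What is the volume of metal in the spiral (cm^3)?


Formula: V = pi * (d/2)^2 * L  (cylinder volume)
Radius = 0.47/2 = 0.235 cm
V = pi * 0.235^2 * 22 = 3.8169 cm^3

Final answer: 3.8169 cm^3


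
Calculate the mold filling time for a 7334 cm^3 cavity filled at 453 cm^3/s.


Formula: t_fill = V_mold / Q_flow
t = 7334 cm^3 / 453 cm^3/s = 16.1898 s


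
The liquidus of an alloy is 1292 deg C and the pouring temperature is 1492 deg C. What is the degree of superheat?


Formula: Superheat = T_pour - T_melt
Superheat = 1492 - 1292 = 200 deg C


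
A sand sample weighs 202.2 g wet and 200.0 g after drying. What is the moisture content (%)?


Formula: MC = (W_wet - W_dry) / W_wet * 100
Water mass = 202.2 - 200.0 = 2.2 g
MC = 2.2 / 202.2 * 100 = 1.0880%

Final answer: 1.0880%


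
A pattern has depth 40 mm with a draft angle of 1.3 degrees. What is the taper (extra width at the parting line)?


Formula: taper = depth * tan(draft_angle)
tan(1.3 deg) = 0.0226932
taper = 40 mm * 0.0226932 = 0.9077 mm

Final answer: 0.9077 mm


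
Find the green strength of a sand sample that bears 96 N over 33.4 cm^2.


Formula: Compressive Strength = Force / Area
Strength = 96 N / 33.4 cm^2 = 2.8743 N/cm^2

2.8743 N/cm^2


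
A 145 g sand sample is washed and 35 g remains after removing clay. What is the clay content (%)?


Formula: Clay% = (W_total - W_washed) / W_total * 100
Clay mass = 145 - 35 = 110 g
Clay% = 110 / 145 * 100 = 75.8621%


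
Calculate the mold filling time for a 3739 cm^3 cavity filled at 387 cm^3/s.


Formula: t_fill = V_mold / Q_flow
t = 3739 cm^3 / 387 cm^3/s = 9.6615 s

9.6615 s


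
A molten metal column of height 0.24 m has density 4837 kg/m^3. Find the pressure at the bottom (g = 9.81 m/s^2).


Formula: P = rho * g * h
rho * g = 4837 * 9.81 = 47450.97 N/m^3
P = 47450.97 * 0.24 = 11388.2328 Pa

11388.2328 Pa


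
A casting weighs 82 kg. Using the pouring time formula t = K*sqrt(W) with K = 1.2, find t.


Formula: t = K * sqrt(W)
sqrt(W) = sqrt(82) = 9.05539
t = 1.2 * 9.05539 = 10.8665 s

Final answer: 10.8665 s


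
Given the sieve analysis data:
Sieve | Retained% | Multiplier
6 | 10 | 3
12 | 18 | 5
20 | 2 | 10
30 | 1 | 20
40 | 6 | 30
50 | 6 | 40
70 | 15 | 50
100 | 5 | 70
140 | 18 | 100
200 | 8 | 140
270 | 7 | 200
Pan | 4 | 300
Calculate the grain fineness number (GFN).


Formula: GFN = sum(pct * multiplier) / sum(pct)
sum(pct * multiplier) = 7200
sum(pct) = 100
GFN = 7200 / 100 = 72.00


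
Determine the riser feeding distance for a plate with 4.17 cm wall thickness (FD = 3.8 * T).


Formula: FD = 3.8 * T  (riser feeding-distance rule)
FD = 3.8 * 4.17 cm = 15.8460 cm


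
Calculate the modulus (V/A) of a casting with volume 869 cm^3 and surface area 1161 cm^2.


Formula: Casting Modulus M = V / A
M = 869 cm^3 / 1161 cm^2 = 0.7485 cm


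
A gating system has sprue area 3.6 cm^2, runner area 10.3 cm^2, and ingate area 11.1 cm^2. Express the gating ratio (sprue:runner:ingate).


Sprue:Runner:Ingate = 1 : 10.3/3.6 : 11.1/3.6 = 1:2.86:3.08

1:2.86:3.08


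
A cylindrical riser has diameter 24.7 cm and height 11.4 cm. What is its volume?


Formula: V = pi * (D/2)^2 * H  (cylinder volume)
Radius = D/2 = 24.7/2 = 12.35 cm
V = pi * 12.35^2 * 11.4 = 5462.4646 cm^3

5462.4646 cm^3


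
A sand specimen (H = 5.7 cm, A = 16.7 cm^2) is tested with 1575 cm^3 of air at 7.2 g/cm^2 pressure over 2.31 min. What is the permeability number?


Formula: Permeability Number P = (V * H) / (p * A * t)
Numerator: V * H = 1575 * 5.7 = 8977.5
Denominator: p * A * t = 7.2 * 16.7 * 2.31 = 277.7544
P = 8977.5 / 277.7544 = 32.3217

Final answer: 32.3217


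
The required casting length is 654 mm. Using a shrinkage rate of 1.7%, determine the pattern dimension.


Formula: L_pattern = L_casting * (1 + shrinkage_rate/100)
Shrinkage factor = 1 + 1.7/100 = 1.017
L_pattern = 654 mm * 1.017 = 665.1180 mm

665.1180 mm


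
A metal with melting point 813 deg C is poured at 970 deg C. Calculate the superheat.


Formula: Superheat = T_pour - T_melt
Superheat = 970 - 813 = 157 deg C

157 deg C


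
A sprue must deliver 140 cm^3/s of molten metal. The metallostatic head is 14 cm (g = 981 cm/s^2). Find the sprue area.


Formula: v = sqrt(2*g*h), A = Q/v
Velocity: v = sqrt(2 * 981 * 14) = sqrt(27468) = 165.7347 cm/s
Sprue area: A = Q / v = 140 / 165.7347 = 0.8447 cm^2


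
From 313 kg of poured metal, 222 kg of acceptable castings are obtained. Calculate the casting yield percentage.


Formula: Casting Yield = (W_good / W_total) * 100
Yield = (222 kg / 313 kg) * 100 = 70.9265%

Final answer: 70.9265%


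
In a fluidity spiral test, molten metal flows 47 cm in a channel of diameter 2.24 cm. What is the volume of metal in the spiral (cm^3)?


Formula: V = pi * (d/2)^2 * L  (cylinder volume)
Radius = 2.24/2 = 1.12 cm
V = pi * 1.12^2 * 47 = 185.2182 cm^3

185.2182 cm^3


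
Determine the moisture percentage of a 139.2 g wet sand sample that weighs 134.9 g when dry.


Formula: MC = (W_wet - W_dry) / W_wet * 100
Water mass = 139.2 - 134.9 = 4.3 g
MC = 4.3 / 139.2 * 100 = 3.0891%

Answer: 3.0891%


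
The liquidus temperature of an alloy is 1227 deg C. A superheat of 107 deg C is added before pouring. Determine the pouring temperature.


Formula: T_pour = T_melt + Superheat
T_pour = 1227 + 107 = 1334 deg C

1334 deg C


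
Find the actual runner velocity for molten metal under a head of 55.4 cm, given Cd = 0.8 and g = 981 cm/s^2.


Formula: v = Cd * sqrt(2 * g * h)  (Torricelli with discharge coefficient)
2*g*h = 2 * 981 * 55.4 = 108694.8 cm^2/s^2
sqrt(108694.8) = 329.68894 cm/s
v = 0.8 * 329.68894 = 263.7512 cm/s

Final answer: 263.7512 cm/s


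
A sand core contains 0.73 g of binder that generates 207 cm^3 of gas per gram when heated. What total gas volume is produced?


Formula: V_gas = W_binder * gas_evolution_rate
V = 0.73 g * 207 cm^3/g = 151.1100 cm^3

Answer: 151.1100 cm^3


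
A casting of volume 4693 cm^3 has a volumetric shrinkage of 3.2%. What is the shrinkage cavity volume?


Formula: V_shrink = V_casting * shrinkage_pct / 100
V_shrink = 4693 cm^3 * 3.2 / 100 = 150.1760 cm^3


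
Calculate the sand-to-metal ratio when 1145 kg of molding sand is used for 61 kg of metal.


Formula: Sand-to-Metal Ratio = W_sand / W_metal
Ratio = 1145 kg / 61 kg = 18.7705

Final answer: 18.7705


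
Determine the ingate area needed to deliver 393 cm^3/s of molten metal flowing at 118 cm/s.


Formula: A_ingate = Q / v  (continuity equation)
A = 393 cm^3/s / 118 cm/s = 3.3305 cm^2

Answer: 3.3305 cm^2


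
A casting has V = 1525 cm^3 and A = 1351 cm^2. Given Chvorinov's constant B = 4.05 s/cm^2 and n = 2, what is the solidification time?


Formula: t_s = B * (V/A)^n  (Chvorinov's rule, n=2)
Modulus M = V/A = 1525/1351 = 1.128793 cm
M^2 = 1.128793^2 = 1.274174 cm^2
t_s = 4.05 * 1.274174 = 5.1604 s

Answer: 5.1604 s


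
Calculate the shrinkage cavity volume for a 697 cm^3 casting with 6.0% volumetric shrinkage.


Formula: V_shrink = V_casting * shrinkage_pct / 100
V_shrink = 697 cm^3 * 6.0 / 100 = 41.8200 cm^3

41.8200 cm^3


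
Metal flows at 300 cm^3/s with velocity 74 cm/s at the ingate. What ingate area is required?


Formula: A_ingate = Q / v  (continuity equation)
A = 300 cm^3/s / 74 cm/s = 4.0541 cm^2

Final answer: 4.0541 cm^2


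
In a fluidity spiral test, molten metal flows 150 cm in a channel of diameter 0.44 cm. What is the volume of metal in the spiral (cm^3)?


Formula: V = pi * (d/2)^2 * L  (cylinder volume)
Radius = 0.44/2 = 0.22 cm
V = pi * 0.22^2 * 150 = 22.8080 cm^3

22.8080 cm^3
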